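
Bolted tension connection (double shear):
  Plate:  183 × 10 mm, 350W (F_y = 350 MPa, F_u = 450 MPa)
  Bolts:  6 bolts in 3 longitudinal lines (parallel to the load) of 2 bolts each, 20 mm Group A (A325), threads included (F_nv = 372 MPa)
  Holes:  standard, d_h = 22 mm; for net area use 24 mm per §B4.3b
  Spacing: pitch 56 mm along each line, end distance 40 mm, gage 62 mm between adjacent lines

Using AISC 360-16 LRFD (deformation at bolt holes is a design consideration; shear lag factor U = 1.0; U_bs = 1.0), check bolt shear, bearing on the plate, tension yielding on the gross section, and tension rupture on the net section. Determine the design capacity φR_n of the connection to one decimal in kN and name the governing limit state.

Bolt shear: A_b = π(20)²/4 = 314.16 mm². φR_n = 0.75 × 372 × 314.16 × 6 × 2 = 1051.8 kN.
Bearing (10 mm plate, F_u = 450 MPa): end bolts L_c = 40 − 22/2 = 29, R_n = min(1.2×29×10×450, 2.4×20×10×450) = 156.6 kN/bolt; interior L_c = 56 − 22 = 34, R_n = 183.6 kN/bolt. φR_n = 0.75 × (3×156.6 + 3×183.6) = 765.5 kN.
Tension yield (gross): A_g = 183×10 = 1830 mm². φR_n = 0.90 × 350 × 1830 = 576.5 kN.
Tension rupture (net): A_n = (183 − 3×24)×10 = 1110 mm² (U = 1.0, A_e = A_n). φR_n = 0.75 × 450 × 1110 = 374.6 kN.
Governing: min(1051.8, 765.5, 576.5, 374.6) = 374.6 kN → net-section rupture.

374.6 kN (net-section rupture governs)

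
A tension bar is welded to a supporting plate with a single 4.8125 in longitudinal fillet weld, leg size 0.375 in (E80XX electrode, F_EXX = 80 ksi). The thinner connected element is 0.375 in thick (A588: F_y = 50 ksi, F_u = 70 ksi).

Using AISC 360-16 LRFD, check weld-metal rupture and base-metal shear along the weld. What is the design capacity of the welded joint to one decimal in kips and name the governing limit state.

45.9 kips (weld metal governs)

Weld metal: throat = 0.707×0.375 = 0.26513 in, L = 4.8125 in. φR_n = 0.75 × 0.6 × 80 × 0.26513 × 4.8125 = 45.9 kips.
Base metal shear (0.375 in plate): yield φR_n = 1.0×0.6×50×0.375×4.8125 = 54.1 kips; rupture φR_n = 0.75×0.6×70×0.375×4.8125 = 56.8 kips; take 54.1 kips (yield).
Governing: min(45.9, 54.1) = 45.9 kips → weld metal.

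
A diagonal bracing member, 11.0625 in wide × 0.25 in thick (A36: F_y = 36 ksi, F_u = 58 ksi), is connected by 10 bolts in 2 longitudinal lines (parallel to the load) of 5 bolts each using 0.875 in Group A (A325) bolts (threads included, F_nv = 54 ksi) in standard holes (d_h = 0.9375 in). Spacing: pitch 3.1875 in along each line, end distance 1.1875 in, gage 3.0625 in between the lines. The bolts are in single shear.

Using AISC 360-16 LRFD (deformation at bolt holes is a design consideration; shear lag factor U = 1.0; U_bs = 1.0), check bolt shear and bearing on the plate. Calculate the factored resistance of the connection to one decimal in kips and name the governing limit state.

201.5 kips (bearing governs)

Bolt shear: A_b = π(0.875)²/4 = 0.60132 in². φR_n = 0.75 × 54 × 0.60132 × 10 × 1 = 243.5 kips.
Bearing (0.25 in plate, F_u = 58 ksi): end bolts L_c = 1.1875 − 0.9375/2 = 0.71875, R_n = min(1.2×0.71875×0.25×58, 2.4×0.875×0.25×58) = 12.506 kips/bolt; interior L_c = 3.1875 − 0.9375 = 2.25, R_n = 30.45 kips/bolt. φR_n = 0.75 × (2×12.506 + 8×30.45) = 201.5 kips.
Governing: min(243.5, 201.5) = 201.5 kips → bearing.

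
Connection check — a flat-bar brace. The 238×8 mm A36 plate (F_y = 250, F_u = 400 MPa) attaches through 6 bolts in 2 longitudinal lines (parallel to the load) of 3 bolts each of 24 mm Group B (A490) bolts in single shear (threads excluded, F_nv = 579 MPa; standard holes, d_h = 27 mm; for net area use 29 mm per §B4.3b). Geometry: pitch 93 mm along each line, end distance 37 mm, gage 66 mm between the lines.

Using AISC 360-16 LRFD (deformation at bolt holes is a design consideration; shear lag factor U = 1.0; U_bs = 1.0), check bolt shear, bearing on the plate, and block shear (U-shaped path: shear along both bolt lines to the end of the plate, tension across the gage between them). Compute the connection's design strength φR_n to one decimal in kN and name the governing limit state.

Bolt shear: A_b = π(24)²/4 = 452.39 mm². φR_n = 0.75 × 579 × 452.39 × 6 × 1 = 1178.7 kN.
Bearing (8 mm plate, F_u = 400 MPa): end bolts L_c = 37 − 27/2 = 23.5, R_n = min(1.2×23.5×8×400, 2.4×24×8×400) = 90.24 kN/bolt; interior L_c = 93 − 27 = 66, R_n = 184.32 kN/bolt. φR_n = 0.75 × (2×90.24 + 4×184.32) = 688.3 kN.
Block shear: shear path 2×[37+2×93] = 2×223 mm, A_gv = 3568, A_nv = 2×(223 − 2.5×29)×8 = 2408 mm²; tension across gage: (66 − 1×29)×8 = 296 mm². R_n = min(0.6×400×2408, 0.6×250×3568) + 1.0×400×296 = min(577.92, 535.2) + 118.4 = 653.6 kN. φR_n = 0.75 × 653.6 = 490.2 kN.
Governing: min(1178.7, 688.3, 490.2) = 490.2 kN → block shear.

490.2 kN (block shear governs)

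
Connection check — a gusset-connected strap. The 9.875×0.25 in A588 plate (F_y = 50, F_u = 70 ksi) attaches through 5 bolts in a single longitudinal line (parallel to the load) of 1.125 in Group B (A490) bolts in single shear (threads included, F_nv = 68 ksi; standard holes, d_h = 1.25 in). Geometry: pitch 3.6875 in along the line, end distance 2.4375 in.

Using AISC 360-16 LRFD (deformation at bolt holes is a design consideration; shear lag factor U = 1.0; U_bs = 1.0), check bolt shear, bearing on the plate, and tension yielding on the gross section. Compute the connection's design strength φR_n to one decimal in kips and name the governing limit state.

Bolt shear: A_b = π(1.125)²/4 = 0.99402 in². φR_n = 0.75 × 68 × 0.99402 × 5 × 1 = 253.5 kips.
Bearing (0.25 in plate, F_u = 70 ksi): end bolts L_c = 2.4375 − 1.25/2 = 1.8125, R_n = min(1.2×1.8125×0.25×70, 2.4×1.125×0.25×70) = 38.063 kips/bolt; interior L_c = 3.6875 − 1.25 = 2.4375, R_n = 47.25 kips/bolt. φR_n = 0.75 × (1×38.063 + 4×47.25) = 170.3 kips.
Tension yield (gross): A_g = 9.875×0.25 = 2.4688 in². φR_n = 0.90 × 50 × 2.4688 = 111.1 kips.
Governing: min(253.5, 170.3, 111.1) = 111.1 kips → gross-section yield.

111.1 kips (gross-section yield governs)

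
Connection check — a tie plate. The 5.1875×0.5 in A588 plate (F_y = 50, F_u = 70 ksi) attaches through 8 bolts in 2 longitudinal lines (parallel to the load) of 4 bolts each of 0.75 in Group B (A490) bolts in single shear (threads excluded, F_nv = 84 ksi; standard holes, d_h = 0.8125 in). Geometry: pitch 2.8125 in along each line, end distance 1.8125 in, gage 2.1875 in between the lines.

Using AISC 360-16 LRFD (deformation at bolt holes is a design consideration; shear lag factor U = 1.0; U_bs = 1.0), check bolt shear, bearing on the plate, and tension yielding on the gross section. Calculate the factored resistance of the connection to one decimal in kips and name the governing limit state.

Bolt shear: A_b = π(0.75)²/4 = 0.44179 in². φR_n = 0.75 × 84 × 0.44179 × 8 × 1 = 222.7 kips.
Bearing (0.5 in plate, F_u = 70 ksi): end bolts L_c = 1.8125 − 0.8125/2 = 1.40625, R_n = min(1.2×1.40625×0.5×70, 2.4×0.75×0.5×70) = 59.063 kips/bolt; interior L_c = 2.8125 − 0.8125 = 2, R_n = 63 kips/bolt. φR_n = 0.75 × (2×59.063 + 6×63) = 372.1 kips.
Tension yield (gross): A_g = 5.1875×0.5 = 2.5938 in². φR_n = 0.90 × 50 × 2.5938 = 116.7 kips.
Governing: min(222.7, 372.1, 116.7) = 116.7 kips → gross-section yield.

116.7 kips (gross-section yield governs)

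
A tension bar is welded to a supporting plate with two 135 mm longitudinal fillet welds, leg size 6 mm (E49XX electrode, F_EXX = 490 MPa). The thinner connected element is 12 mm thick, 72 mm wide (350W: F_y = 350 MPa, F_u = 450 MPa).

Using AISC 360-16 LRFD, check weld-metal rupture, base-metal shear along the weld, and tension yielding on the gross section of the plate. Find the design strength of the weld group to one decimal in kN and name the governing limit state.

252.5 kN (weld metal governs)

Weld metal: throat = 0.707×6 = 4.242 mm, L = 2×135 = 270 mm. φR_n = 0.75 × 0.6 × 490 × 4.242 × 270 = 252.5 kN.
Base metal shear (12 mm plate): yield φR_n = 1.0×0.6×350×12×270 = 680.4 kN; rupture φR_n = 0.75×0.6×450×12×270 = 656.1 kN; take 656.1 kN (rupture).
Tension yield (gross): A_g = 72×12 = 864 mm². φR_n = 0.90 × 350 × 864 = 272.2 kN.
Governing: min(252.5, 656.1, 272.2) = 252.5 kN → weld metal.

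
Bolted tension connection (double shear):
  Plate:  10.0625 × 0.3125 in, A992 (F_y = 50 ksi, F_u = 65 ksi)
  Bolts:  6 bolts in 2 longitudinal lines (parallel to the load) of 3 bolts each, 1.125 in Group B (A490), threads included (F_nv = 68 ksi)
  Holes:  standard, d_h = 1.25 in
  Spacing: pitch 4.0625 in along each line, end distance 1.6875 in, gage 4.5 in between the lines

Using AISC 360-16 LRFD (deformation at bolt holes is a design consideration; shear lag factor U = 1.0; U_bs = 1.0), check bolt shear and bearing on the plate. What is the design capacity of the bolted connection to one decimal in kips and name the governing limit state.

Bolt shear: A_b = π(1.125)²/4 = 0.99402 in². φR_n = 0.75 × 68 × 0.99402 × 6 × 2 = 608.3 kips.
Bearing (0.3125 in plate, F_u = 65 ksi): end bolts L_c = 1.6875 − 1.25/2 = 1.0625, R_n = min(1.2×1.0625×0.3125×65, 2.4×1.125×0.3125×65) = 25.898 kips/bolt; interior L_c = 4.0625 − 1.25 = 2.8125, R_n = 54.844 kips/bolt. φR_n = 0.75 × (2×25.898 + 4×54.844) = 203.4 kips.
Governing: min(608.3, 203.4) = 203.4 kips → bearing.

203.4 kips (bearing governs)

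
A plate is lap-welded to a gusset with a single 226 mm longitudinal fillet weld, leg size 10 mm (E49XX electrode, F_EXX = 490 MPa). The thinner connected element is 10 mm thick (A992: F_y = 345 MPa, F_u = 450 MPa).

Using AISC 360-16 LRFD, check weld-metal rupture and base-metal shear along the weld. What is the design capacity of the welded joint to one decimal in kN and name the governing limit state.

352.3 kN (weld metal governs)

Weld metal: throat = 0.707×10 = 7.07 mm, L = 226 mm. φR_n = 0.75 × 0.6 × 490 × 7.07 × 226 = 352.3 kN.
Base metal shear (10 mm plate): yield φR_n = 1.0×0.6×345×10×226 = 467.8 kN; rupture φR_n = 0.75×0.6×450×10×226 = 457.7 kN; take 457.7 kN (rupture).
Governing: min(352.3, 457.7) = 352.3 kN → weld metal.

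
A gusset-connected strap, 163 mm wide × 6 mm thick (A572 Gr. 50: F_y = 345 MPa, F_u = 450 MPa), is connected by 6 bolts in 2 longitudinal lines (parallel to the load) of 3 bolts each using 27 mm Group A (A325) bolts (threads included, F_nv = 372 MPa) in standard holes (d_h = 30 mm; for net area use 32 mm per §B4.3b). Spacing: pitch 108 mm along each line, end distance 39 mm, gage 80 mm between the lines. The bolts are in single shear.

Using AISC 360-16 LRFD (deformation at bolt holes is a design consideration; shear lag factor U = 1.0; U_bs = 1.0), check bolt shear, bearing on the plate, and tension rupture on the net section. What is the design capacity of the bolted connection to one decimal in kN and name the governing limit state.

Bolt shear: A_b = π(27)²/4 = 572.56 mm². φR_n = 0.75 × 372 × 572.56 × 6 × 1 = 958.5 kN.
Bearing (6 mm plate, F_u = 450 MPa): end bolts L_c = 39 − 30/2 = 24, R_n = min(1.2×24×6×450, 2.4×27×6×450) = 77.76 kN/bolt; interior L_c = 108 − 30 = 78, R_n = 174.96 kN/bolt. φR_n = 0.75 × (2×77.76 + 4×174.96) = 641.5 kN.
Tension rupture (net): A_n = (163 − 2×32)×6 = 594 mm² (U = 1.0, A_e = A_n). φR_n = 0.75 × 450 × 594 = 200.5 kN.
Governing: min(958.5, 641.5, 200.5) = 200.5 kN → net-section rupture.

200.5 kN (net-section rupture governs)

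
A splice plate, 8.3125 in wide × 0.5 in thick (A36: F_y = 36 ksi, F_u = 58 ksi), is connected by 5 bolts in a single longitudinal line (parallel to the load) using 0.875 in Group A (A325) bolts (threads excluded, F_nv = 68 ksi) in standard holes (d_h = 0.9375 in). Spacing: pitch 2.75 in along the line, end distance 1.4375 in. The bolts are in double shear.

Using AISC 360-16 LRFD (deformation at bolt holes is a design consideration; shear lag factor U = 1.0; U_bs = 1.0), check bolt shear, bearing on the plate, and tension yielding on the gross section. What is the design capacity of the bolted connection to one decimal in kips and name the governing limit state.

134.7 kips (gross-section yield governs)

Bolt shear: A_b = π(0.875)²/4 = 0.60132 in². φR_n = 0.75 × 68 × 0.60132 × 5 × 2 = 306.7 kips.
Bearing (0.5 in plate, F_u = 58 ksi): end bolts L_c = 1.4375 − 0.9375/2 = 0.96875, R_n = min(1.2×0.96875×0.5×58, 2.4×0.875×0.5×58) = 33.713 kips/bolt; interior L_c = 2.75 − 0.9375 = 1.8125, R_n = 60.9 kips/bolt. φR_n = 0.75 × (1×33.713 + 4×60.9) = 208.0 kips.
Tension yield (gross): A_g = 8.3125×0.5 = 4.1563 in². φR_n = 0.90 × 36 × 4.1563 = 134.7 kips.
Governing: min(306.7, 208.0, 134.7) = 134.7 kips → gross-section yield.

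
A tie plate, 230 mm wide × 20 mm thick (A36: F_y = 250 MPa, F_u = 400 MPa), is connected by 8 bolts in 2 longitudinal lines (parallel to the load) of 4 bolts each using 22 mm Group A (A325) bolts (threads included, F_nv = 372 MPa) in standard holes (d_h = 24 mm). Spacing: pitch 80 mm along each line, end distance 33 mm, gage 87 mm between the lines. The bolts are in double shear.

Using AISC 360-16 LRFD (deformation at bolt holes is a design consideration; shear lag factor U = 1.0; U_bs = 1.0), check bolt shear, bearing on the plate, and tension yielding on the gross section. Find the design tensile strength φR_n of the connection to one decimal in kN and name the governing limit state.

1035.0 kN (gross-section yield governs)

Bolt shear: A_b = π(22)²/4 = 380.13 mm². φR_n = 0.75 × 372 × 380.13 × 8 × 2 = 1696.9 kN.
Bearing (20 mm plate, F_u = 400 MPa): end bolts L_c = 33 − 24/2 = 21, R_n = min(1.2×21×20×400, 2.4×22×20×400) = 201.6 kN/bolt; interior L_c = 80 − 24 = 56, R_n = 422.4 kN/bolt. φR_n = 0.75 × (2×201.6 + 6×422.4) = 2203.2 kN.
Tension yield (gross): A_g = 230×20 = 4600 mm². φR_n = 0.90 × 250 × 4600 = 1035.0 kN.
Governing: min(1696.9, 2203.2, 1035.0) = 1035.0 kN → gross-section yield.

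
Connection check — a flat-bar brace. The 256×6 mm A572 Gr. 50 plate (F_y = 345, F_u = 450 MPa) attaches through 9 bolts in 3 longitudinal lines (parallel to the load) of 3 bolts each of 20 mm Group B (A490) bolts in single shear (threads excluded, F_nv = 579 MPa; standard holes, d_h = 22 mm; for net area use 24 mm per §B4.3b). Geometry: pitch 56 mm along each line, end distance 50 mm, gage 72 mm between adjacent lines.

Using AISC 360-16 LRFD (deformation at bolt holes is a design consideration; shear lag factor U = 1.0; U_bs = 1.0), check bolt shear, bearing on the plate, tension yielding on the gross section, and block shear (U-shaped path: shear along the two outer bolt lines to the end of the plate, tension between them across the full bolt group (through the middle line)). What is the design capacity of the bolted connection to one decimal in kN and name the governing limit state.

442.3 kN (block shear governs)

Bolt shear: A_b = π(20)²/4 = 314.16 mm². φR_n = 0.75 × 579 × 314.16 × 9 × 1 = 1227.8 kN.
Bearing (6 mm plate, F_u = 450 MPa): end bolts L_c = 50 − 22/2 = 39, R_n = min(1.2×39×6×450, 2.4×20×6×450) = 126.36 kN/bolt; interior L_c = 56 − 22 = 34, R_n = 110.16 kN/bolt. φR_n = 0.75 × (3×126.36 + 6×110.16) = 780.0 kN.
Tension yield (gross): A_g = 256×6 = 1536 mm². φR_n = 0.90 × 345 × 1536 = 476.9 kN.
Block shear: shear path 2×[50+2×56] = 2×162 mm, A_gv = 1944, A_nv = 2×(162 − 2.5×24)×6 = 1224 mm²; tension across gage: (144 − 2×24)×6 = 576 mm². R_n = min(0.6×450×1224, 0.6×345×1944) + 1.0×450×576 = min(330.48, 402.41) + 259.2 = 589.68 kN. φR_n = 0.75 × 589.68 = 442.3 kN.
Governing: min(1227.8, 780.0, 476.9, 442.3) = 442.3 kN → block shear.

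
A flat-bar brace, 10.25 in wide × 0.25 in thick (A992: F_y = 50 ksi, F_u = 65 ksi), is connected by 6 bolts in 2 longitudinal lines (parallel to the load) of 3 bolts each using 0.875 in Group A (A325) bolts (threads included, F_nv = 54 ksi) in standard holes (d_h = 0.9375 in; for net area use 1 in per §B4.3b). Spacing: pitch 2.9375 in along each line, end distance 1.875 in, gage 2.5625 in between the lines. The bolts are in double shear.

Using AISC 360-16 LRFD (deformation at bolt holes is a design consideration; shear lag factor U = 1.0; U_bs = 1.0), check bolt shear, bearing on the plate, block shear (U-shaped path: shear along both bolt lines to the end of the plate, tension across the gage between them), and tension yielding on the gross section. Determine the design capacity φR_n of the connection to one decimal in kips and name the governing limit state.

95.8 kips (block shear governs)

Bolt shear: A_b = π(0.875)²/4 = 0.60132 in². φR_n = 0.75 × 54 × 0.60132 × 6 × 2 = 292.2 kips.
Bearing (0.25 in plate, F_u = 65 ksi): end bolts L_c = 1.875 − 0.9375/2 = 1.40625, R_n = min(1.2×1.40625×0.25×65, 2.4×0.875×0.25×65) = 27.422 kips/bolt; interior L_c = 2.9375 − 0.9375 = 2, R_n = 34.125 kips/bolt. φR_n = 0.75 × (2×27.422 + 4×34.125) = 143.5 kips.
Block shear: shear path 2×[1.875+2×2.9375] = 2×7.75 in, A_gv = 3.875, A_nv = 2×(7.75 − 2.5×1)×0.25 = 2.625 in²; tension across gage: (2.5625 − 1×1)×0.25 = 0.39063 in². R_n = min(0.6×65×2.625, 0.6×50×3.875) + 1.0×65×0.39063 = min(102.38, 116.25) + 25.391 = 127.77 kips. φR_n = 0.75 × 127.77 = 95.8 kips.
Tension yield (gross): A_g = 10.25×0.25 = 2.5625 in². φR_n = 0.90 × 50 × 2.5625 = 115.3 kips.
Governing: min(292.2, 143.5, 95.8, 115.3) = 95.8 kips → block shear.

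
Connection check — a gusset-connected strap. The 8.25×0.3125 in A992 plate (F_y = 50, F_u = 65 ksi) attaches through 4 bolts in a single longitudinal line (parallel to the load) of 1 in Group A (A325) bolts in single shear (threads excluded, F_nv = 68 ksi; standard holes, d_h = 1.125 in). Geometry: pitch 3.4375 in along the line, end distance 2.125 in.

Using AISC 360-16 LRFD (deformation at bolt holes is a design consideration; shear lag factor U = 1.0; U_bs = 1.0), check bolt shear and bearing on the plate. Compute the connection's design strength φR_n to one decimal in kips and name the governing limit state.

138.3 kips (bearing governs)

Bolt shear: A_b = π(1)²/4 = 0.7854 in². φR_n = 0.75 × 68 × 0.7854 × 4 × 1 = 160.2 kips.
Bearing (0.3125 in plate, F_u = 65 ksi): end bolts L_c = 2.125 − 1.125/2 = 1.5625, R_n = min(1.2×1.5625×0.3125×65, 2.4×1×0.3125×65) = 38.086 kips/bolt; interior L_c = 3.4375 − 1.125 = 2.3125, R_n = 48.75 kips/bolt. φR_n = 0.75 × (1×38.086 + 3×48.75) = 138.3 kips.
Governing: min(160.2, 138.3) = 138.3 kips → bearing.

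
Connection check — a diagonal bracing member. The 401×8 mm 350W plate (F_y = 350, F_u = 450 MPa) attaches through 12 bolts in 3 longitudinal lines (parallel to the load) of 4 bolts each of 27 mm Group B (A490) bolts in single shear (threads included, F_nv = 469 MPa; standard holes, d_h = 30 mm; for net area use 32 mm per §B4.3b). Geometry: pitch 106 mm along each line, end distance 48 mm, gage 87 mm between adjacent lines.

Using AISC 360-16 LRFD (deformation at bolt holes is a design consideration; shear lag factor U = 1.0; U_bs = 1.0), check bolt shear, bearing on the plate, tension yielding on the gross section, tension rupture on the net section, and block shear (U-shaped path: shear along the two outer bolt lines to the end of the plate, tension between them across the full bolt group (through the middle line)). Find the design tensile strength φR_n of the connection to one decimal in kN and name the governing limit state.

Bolt shear: A_b = π(27)²/4 = 572.56 mm². φR_n = 0.75 × 469 × 572.56 × 12 × 1 = 2416.8 kN.
Bearing (8 mm plate, F_u = 450 MPa): end bolts L_c = 48 − 30/2 = 33, R_n = min(1.2×33×8×450, 2.4×27×8×450) = 142.56 kN/bolt; interior L_c = 106 − 30 = 76, R_n = 233.28 kN/bolt. φR_n = 0.75 × (3×142.56 + 9×233.28) = 1895.4 kN.
Tension yield (gross): A_g = 401×8 = 3208 mm². φR_n = 0.90 × 350 × 3208 = 1010.5 kN.
Tension rupture (net): A_n = (401 − 3×32)×8 = 2440 mm² (U = 1.0, A_e = A_n). φR_n = 0.75 × 450 × 2440 = 823.5 kN.
Block shear: shear path 2×[48+3×106] = 2×366 mm, A_gv = 5856, A_nv = 2×(366 − 3.5×32)×8 = 4064 mm²; tension across gage: (174 − 2×32)×8 = 880 mm². R_n = min(0.6×450×4064, 0.6×350×5856) + 1.0×450×880 = min(1097.3, 1229.8) + 396 = 1493.3 kN. φR_n = 0.75 × 1493.3 = 1120.0 kN.
Governing: min(2416.8, 1895.4, 1010.5, 823.5, 1120.0) = 823.5 kN → net-section rupture.

823.5 kN (net-section rupture governs)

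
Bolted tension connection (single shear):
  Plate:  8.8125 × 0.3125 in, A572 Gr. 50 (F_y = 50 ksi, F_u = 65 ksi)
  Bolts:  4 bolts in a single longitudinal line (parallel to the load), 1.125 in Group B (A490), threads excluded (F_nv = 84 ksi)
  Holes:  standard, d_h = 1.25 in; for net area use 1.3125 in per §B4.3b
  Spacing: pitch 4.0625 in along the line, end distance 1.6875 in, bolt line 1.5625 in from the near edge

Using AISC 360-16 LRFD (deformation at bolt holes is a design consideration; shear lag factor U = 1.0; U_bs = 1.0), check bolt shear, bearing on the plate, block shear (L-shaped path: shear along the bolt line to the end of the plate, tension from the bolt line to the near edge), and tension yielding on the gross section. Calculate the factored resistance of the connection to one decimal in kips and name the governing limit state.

Bolt shear: A_b = π(1.125)²/4 = 0.99402 in². φR_n = 0.75 × 84 × 0.99402 × 4 × 1 = 250.5 kips.
Bearing (0.3125 in plate, F_u = 65 ksi): end bolts L_c = 1.6875 − 1.25/2 = 1.0625, R_n = min(1.2×1.0625×0.3125×65, 2.4×1.125×0.3125×65) = 25.898 kips/bolt; interior L_c = 4.0625 − 1.25 = 2.8125, R_n = 54.844 kips/bolt. φR_n = 0.75 × (1×25.898 + 3×54.844) = 142.8 kips.
Block shear: shear path 1×[1.6875+3×4.0625] = 1×13.875 in, A_gv = 4.3359, A_nv = 1×(13.875 − 3.5×1.3125)×0.3125 = 2.9004 in²; tension to near edge: (1.5625 − 0.5×1.3125)×0.3125 = 0.2832 in². R_n = min(0.6×65×2.9004, 0.6×50×4.3359) + 1.0×65×0.2832 = min(113.12, 130.08) + 18.408 = 131.53 kips. φR_n = 0.75 × 131.53 = 98.6 kips.
Tension yield (gross): A_g = 8.8125×0.3125 = 2.7539 in². φR_n = 0.90 × 50 × 2.7539 = 123.9 kips.
Governing: min(250.5, 142.8, 98.6, 123.9) = 98.6 kips → block shear.

98.6 kips (block shear governs)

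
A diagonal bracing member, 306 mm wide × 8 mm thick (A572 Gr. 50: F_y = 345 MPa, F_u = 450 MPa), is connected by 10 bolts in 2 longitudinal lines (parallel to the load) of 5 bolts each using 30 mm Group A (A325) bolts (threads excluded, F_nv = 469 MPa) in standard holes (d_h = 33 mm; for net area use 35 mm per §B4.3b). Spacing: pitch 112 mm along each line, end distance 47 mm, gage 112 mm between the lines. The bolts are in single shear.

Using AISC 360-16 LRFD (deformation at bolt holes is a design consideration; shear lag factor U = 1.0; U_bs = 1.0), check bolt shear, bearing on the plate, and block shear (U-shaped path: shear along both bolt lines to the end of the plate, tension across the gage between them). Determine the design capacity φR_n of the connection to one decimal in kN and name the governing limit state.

Bolt shear: A_b = π(30)²/4 = 706.86 mm². φR_n = 0.75 × 469 × 706.86 × 10 × 1 = 2486.4 kN.
Bearing (8 mm plate, F_u = 450 MPa): end bolts L_c = 47 − 33/2 = 30.5, R_n = min(1.2×30.5×8×450, 2.4×30×8×450) = 131.76 kN/bolt; interior L_c = 112 − 33 = 79, R_n = 259.2 kN/bolt. φR_n = 0.75 × (2×131.76 + 8×259.2) = 1752.8 kN.
Block shear: shear path 2×[47+4×112] = 2×495 mm, A_gv = 7920, A_nv = 2×(495 − 4.5×35)×8 = 5400 mm²; tension across gage: (112 − 1×35)×8 = 616 mm². R_n = min(0.6×450×5400, 0.6×345×7920) + 1.0×450×616 = min(1458, 1639.4) + 277.2 = 1735.2 kN. φR_n = 0.75 × 1735.2 = 1301.4 kN.
Governing: min(2486.4, 1752.8, 1301.4) = 1301.4 kN → block shear.

1301.4 kN (block shear governs)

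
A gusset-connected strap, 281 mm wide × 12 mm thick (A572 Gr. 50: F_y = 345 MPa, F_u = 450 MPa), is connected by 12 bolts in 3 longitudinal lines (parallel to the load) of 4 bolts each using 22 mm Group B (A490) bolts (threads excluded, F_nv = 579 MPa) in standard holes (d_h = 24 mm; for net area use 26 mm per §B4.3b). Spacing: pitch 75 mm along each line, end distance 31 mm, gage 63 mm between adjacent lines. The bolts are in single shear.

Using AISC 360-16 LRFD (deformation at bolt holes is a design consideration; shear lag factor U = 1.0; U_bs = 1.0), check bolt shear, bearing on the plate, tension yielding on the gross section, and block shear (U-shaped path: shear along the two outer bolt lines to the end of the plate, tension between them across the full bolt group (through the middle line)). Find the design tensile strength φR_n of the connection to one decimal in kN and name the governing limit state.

1047.0 kN (gross-section yield governs)

Bolt shear: A_b = π(22)²/4 = 380.13 mm². φR_n = 0.75 × 579 × 380.13 × 12 × 1 = 1980.9 kN.
Bearing (12 mm plate, F_u = 450 MPa): end bolts L_c = 31 − 24/2 = 19, R_n = min(1.2×19×12×450, 2.4×22×12×450) = 123.12 kN/bolt; interior L_c = 75 − 24 = 51, R_n = 285.12 kN/bolt. φR_n = 0.75 × (3×123.12 + 9×285.12) = 2201.6 kN.
Tension yield (gross): A_g = 281×12 = 3372 mm². φR_n = 0.90 × 345 × 3372 = 1047.0 kN.
Block shear: shear path 2×[31+3×75] = 2×256 mm, A_gv = 6144, A_nv = 2×(256 − 3.5×26)×12 = 3960 mm²; tension across gage: (126 − 2×26)×12 = 888 mm². R_n = min(0.6×450×3960, 0.6×345×6144) + 1.0×450×888 = min(1069.2, 1271.8) + 399.6 = 1468.8 kN. φR_n = 0.75 × 1468.8 = 1101.6 kN.
Governing: min(1980.9, 2201.6, 1047.0, 1101.6) = 1047.0 kN → gross-section yield.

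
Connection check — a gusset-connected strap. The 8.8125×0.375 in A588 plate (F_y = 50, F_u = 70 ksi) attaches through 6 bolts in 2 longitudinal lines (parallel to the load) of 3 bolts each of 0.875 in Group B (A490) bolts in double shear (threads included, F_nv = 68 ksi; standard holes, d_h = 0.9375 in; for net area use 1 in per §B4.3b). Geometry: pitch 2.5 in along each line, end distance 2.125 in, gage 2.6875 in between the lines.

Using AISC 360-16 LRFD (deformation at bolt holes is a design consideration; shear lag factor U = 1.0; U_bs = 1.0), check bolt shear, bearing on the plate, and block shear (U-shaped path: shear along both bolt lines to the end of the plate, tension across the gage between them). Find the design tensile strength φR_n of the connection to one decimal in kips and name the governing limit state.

142.5 kips (block shear governs)

Bolt shear: A_b = π(0.875)²/4 = 0.60132 in². φR_n = 0.75 × 68 × 0.60132 × 6 × 2 = 368.0 kips.
Bearing (0.375 in plate, F_u = 70 ksi): end bolts L_c = 2.125 − 0.9375/2 = 1.65625, R_n = min(1.2×1.65625×0.375×70, 2.4×0.875×0.375×70) = 52.172 kips/bolt; interior L_c = 2.5 − 0.9375 = 1.5625, R_n = 49.219 kips/bolt. φR_n = 0.75 × (2×52.172 + 4×49.219) = 225.9 kips.
Block shear: shear path 2×[2.125+2×2.5] = 2×7.125 in, A_gv = 5.3438, A_nv = 2×(7.125 − 2.5×1)×0.375 = 3.4688 in²; tension across gage: (2.6875 − 1×1)×0.375 = 0.63281 in². R_n = min(0.6×70×3.4688, 0.6×50×5.3438) + 1.0×70×0.63281 = min(145.69, 160.31) + 44.297 = 189.99 kips. φR_n = 0.75 × 189.99 = 142.5 kips.
Governing: min(368.0, 225.9, 142.5) = 142.5 kips → block shear.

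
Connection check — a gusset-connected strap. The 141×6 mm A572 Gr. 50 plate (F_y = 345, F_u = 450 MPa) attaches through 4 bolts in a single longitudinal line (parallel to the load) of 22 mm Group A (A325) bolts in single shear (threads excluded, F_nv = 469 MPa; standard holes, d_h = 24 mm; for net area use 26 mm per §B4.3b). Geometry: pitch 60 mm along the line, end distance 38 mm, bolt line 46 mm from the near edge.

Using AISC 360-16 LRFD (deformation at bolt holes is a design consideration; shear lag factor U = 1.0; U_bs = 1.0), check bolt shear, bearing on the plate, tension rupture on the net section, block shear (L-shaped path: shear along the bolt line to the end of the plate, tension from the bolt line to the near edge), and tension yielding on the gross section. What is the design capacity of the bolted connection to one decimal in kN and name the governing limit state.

Bolt shear: A_b = π(22)²/4 = 380.13 mm². φR_n = 0.75 × 469 × 380.13 × 4 × 1 = 534.8 kN.
Bearing (6 mm plate, F_u = 450 MPa): end bolts L_c = 38 − 24/2 = 26, R_n = min(1.2×26×6×450, 2.4×22×6×450) = 84.24 kN/bolt; interior L_c = 60 − 24 = 36, R_n = 116.64 kN/bolt. φR_n = 0.75 × (1×84.24 + 3×116.64) = 325.6 kN.
Tension rupture (net): A_n = (141 − 1×26)×6 = 690 mm² (U = 1.0, A_e = A_n). φR_n = 0.75 × 450 × 690 = 232.9 kN.
Block shear: shear path 1×[38+3×60] = 1×218 mm, A_gv = 1308, A_nv = 1×(218 − 3.5×26)×6 = 762 mm²; tension to near edge: (46 − 0.5×26)×6 = 198 mm². R_n = min(0.6×450×762, 0.6×345×1308) + 1.0×450×198 = min(205.74, 270.76) + 89.1 = 294.84 kN. φR_n = 0.75 × 294.84 = 221.1 kN.
Tension yield (gross): A_g = 141×6 = 846 mm². φR_n = 0.90 × 345 × 846 = 262.7 kN.
Governing: min(534.8, 325.6, 232.9, 221.1, 262.7) = 221.1 kN → block shear.

221.1 kN (block shear governs)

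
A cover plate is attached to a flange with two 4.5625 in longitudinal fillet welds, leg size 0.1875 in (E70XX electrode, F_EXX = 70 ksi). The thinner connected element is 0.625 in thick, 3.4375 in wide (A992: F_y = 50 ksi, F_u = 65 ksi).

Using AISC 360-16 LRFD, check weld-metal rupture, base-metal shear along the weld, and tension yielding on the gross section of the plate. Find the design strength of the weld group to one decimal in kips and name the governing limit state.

38.1 kips (weld metal governs)

Weld metal: throat = 0.707×0.1875 = 0.13256 in, L = 2×4.5625 = 9.125 in. φR_n = 0.75 × 0.6 × 70 × 0.13256 × 9.125 = 38.1 kips.
Base metal shear (0.625 in plate): yield φR_n = 1.0×0.6×50×0.625×9.125 = 171.1 kips; rupture φR_n = 0.75×0.6×65×0.625×9.125 = 166.8 kips; take 166.8 kips (rupture).
Tension yield (gross): A_g = 3.4375×0.625 = 2.1484 in². φR_n = 0.90 × 50 × 2.1484 = 96.7 kips.
Governing: min(38.1, 166.8, 96.7) = 38.1 kips → weld metal.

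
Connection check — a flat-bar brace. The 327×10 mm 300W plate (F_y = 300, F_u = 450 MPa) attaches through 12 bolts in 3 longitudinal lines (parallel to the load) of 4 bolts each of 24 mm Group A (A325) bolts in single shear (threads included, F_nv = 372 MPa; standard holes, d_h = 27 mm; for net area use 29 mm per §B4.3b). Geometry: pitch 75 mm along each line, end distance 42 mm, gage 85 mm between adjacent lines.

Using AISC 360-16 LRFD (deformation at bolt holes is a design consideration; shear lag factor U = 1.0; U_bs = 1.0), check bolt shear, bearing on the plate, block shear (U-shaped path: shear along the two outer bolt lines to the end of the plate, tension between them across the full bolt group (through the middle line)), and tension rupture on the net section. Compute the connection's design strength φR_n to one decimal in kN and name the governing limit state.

810.0 kN (net-section rupture governs)

Bolt shear: A_b = π(24)²/4 = 452.39 mm². φR_n = 0.75 × 372 × 452.39 × 12 × 1 = 1514.6 kN.
Bearing (10 mm plate, F_u = 450 MPa): end bolts L_c = 42 − 27/2 = 28.5, R_n = min(1.2×28.5×10×450, 2.4×24×10×450) = 153.9 kN/bolt; interior L_c = 75 − 27 = 48, R_n = 259.2 kN/bolt. φR_n = 0.75 × (3×153.9 + 9×259.2) = 2095.9 kN.
Block shear: shear path 2×[42+3×75] = 2×267 mm, A_gv = 5340, A_nv = 2×(267 − 3.5×29)×10 = 3310 mm²; tension across gage: (170 − 2×29)×10 = 1120 mm². R_n = min(0.6×450×3310, 0.6×300×5340) + 1.0×450×1120 = min(893.7, 961.2) + 504 = 1397.7 kN. φR_n = 0.75 × 1397.7 = 1048.3 kN.
Tension rupture (net): A_n = (327 − 3×29)×10 = 2400 mm² (U = 1.0, A_e = A_n). φR_n = 0.75 × 450 × 2400 = 810.0 kN.
Governing: min(1514.6, 2095.9, 1048.3, 810.0) = 810.0 kN → net-section rupture.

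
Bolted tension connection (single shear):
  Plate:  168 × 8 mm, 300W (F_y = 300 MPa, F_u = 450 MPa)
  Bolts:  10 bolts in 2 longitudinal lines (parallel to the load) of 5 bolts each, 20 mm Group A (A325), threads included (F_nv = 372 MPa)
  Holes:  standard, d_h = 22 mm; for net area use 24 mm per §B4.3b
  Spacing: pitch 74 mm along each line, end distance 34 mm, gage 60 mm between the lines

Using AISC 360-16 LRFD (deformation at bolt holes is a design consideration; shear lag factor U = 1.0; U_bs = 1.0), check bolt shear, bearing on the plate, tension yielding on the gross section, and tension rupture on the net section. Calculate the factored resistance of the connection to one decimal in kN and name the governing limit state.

324.0 kN (net-section rupture governs)

Bolt shear: A_b = π(20)²/4 = 314.16 mm². φR_n = 0.75 × 372 × 314.16 × 10 × 1 = 876.5 kN.
Bearing (8 mm plate, F_u = 450 MPa): end bolts L_c = 34 − 22/2 = 23, R_n = min(1.2×23×8×450, 2.4×20×8×450) = 99.36 kN/bolt; interior L_c = 74 − 22 = 52, R_n = 172.8 kN/bolt. φR_n = 0.75 × (2×99.36 + 8×172.8) = 1185.8 kN.
Tension yield (gross): A_g = 168×8 = 1344 mm². φR_n = 0.90 × 300 × 1344 = 362.9 kN.
Tension rupture (net): A_n = (168 − 2×24)×8 = 960 mm² (U = 1.0, A_e = A_n). φR_n = 0.75 × 450 × 960 = 324.0 kN.
Governing: min(876.5, 1185.8, 362.9, 324.0) = 324.0 kN → net-section rupture.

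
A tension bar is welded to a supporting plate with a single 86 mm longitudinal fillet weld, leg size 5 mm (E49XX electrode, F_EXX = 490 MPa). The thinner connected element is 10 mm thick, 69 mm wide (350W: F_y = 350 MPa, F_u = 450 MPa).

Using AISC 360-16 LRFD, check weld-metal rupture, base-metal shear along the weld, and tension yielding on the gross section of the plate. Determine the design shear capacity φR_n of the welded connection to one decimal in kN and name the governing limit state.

67.0 kN (weld metal governs)

Weld metal: throat = 0.707×5 = 3.535 mm, L = 86 mm. φR_n = 0.75 × 0.6 × 490 × 3.535 × 86 = 67.0 kN.
Base metal shear (10 mm plate): yield φR_n = 1.0×0.6×350×10×86 = 180.6 kN; rupture φR_n = 0.75×0.6×450×10×86 = 174.2 kN; take 174.2 kN (rupture).
Tension yield (gross): A_g = 69×10 = 690 mm². φR_n = 0.90 × 350 × 690 = 217.4 kN.
Governing: min(67.0, 174.2, 217.4) = 67.0 kN → weld metal.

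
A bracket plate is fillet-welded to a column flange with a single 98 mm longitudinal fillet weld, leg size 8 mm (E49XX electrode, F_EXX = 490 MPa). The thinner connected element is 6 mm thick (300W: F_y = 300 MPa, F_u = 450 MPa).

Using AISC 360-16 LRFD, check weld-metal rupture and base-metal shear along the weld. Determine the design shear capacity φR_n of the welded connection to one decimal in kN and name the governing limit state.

105.8 kN (base-metal shear governs)

Weld metal: throat = 0.707×8 = 5.656 mm, L = 98 mm. φR_n = 0.75 × 0.6 × 490 × 5.656 × 98 = 122.2 kN.
Base metal shear (6 mm plate): yield φR_n = 1.0×0.6×300×6×98 = 105.8 kN; rupture φR_n = 0.75×0.6×450×6×98 = 119.1 kN; take 105.8 kN (yield).
Governing: min(122.2, 105.8) = 105.8 kN → base-metal shear.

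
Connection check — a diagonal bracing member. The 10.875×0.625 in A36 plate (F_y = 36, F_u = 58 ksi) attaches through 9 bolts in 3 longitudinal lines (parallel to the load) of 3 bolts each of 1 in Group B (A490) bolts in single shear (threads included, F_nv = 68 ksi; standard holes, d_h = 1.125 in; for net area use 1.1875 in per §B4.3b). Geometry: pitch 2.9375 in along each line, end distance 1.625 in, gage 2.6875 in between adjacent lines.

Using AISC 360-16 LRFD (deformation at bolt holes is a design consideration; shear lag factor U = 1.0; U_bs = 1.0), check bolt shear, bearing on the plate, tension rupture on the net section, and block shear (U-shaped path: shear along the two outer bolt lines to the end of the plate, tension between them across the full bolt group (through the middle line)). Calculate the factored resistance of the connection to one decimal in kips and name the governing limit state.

Bolt shear: A_b = π(1)²/4 = 0.7854 in². φR_n = 0.75 × 68 × 0.7854 × 9 × 1 = 360.5 kips.
Bearing (0.625 in plate, F_u = 58 ksi): end bolts L_c = 1.625 − 1.125/2 = 1.0625, R_n = min(1.2×1.0625×0.625×58, 2.4×1×0.625×58) = 46.219 kips/bolt; interior L_c = 2.9375 − 1.125 = 1.8125, R_n = 78.844 kips/bolt. φR_n = 0.75 × (3×46.219 + 6×78.844) = 458.8 kips.
Tension rupture (net): A_n = (10.875 − 3×1.1875)×0.625 = 4.5703 in² (U = 1.0, A_e = A_n). φR_n = 0.75 × 58 × 4.5703 = 198.8 kips.
Block shear: shear path 2×[1.625+2×2.9375] = 2×7.5 in, A_gv = 9.375, A_nv = 2×(7.5 − 2.5×1.1875)×0.625 = 5.6641 in²; tension across gage: (5.375 − 2×1.1875)×0.625 = 1.875 in². R_n = min(0.6×58×5.6641, 0.6×36×9.375) + 1.0×58×1.875 = min(197.11, 202.5) + 108.75 = 305.86 kips. φR_n = 0.75 × 305.86 = 229.4 kips.
Governing: min(360.5, 458.8, 198.8, 229.4) = 198.8 kips → net-section rupture.

198.8 kips (net-section rupture governs)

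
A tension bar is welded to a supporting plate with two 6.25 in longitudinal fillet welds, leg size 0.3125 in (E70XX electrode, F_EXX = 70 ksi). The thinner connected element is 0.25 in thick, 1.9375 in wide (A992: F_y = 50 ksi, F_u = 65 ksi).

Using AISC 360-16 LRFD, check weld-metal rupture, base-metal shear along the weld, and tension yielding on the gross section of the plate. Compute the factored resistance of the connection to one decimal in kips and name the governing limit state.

Weld metal: throat = 0.707×0.3125 = 0.22094 in, L = 2×6.25 = 12.5 in. φR_n = 0.75 × 0.6 × 70 × 0.22094 × 12.5 = 87.0 kips.
Base metal shear (0.25 in plate): yield φR_n = 1.0×0.6×50×0.25×12.5 = 93.8 kips; rupture φR_n = 0.75×0.6×65×0.25×12.5 = 91.4 kips; take 91.4 kips (rupture).
Tension yield (gross): A_g = 1.9375×0.25 = 0.48438 in². φR_n = 0.90 × 50 × 0.48438 = 21.8 kips.
Governing: min(87.0, 91.4, 21.8) = 21.8 kips → gross-section yield.

21.8 kips (gross-section yield governs)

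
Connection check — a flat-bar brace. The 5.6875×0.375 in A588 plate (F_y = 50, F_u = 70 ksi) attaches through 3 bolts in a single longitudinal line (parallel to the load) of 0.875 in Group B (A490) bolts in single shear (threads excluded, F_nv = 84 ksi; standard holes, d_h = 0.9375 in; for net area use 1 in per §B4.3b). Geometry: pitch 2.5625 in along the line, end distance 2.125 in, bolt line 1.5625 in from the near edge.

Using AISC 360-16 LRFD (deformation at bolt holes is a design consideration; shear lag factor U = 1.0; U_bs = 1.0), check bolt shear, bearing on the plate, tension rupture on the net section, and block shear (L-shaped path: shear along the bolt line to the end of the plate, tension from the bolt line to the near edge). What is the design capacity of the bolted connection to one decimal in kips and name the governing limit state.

Bolt shear: A_b = π(0.875)²/4 = 0.60132 in². φR_n = 0.75 × 84 × 0.60132 × 3 × 1 = 113.6 kips.
Bearing (0.375 in plate, F_u = 70 ksi): end bolts L_c = 2.125 − 0.9375/2 = 1.65625, R_n = min(1.2×1.65625×0.375×70, 2.4×0.875×0.375×70) = 52.172 kips/bolt; interior L_c = 2.5625 − 0.9375 = 1.625, R_n = 51.188 kips/bolt. φR_n = 0.75 × (1×52.172 + 2×51.188) = 115.9 kips.
Tension rupture (net): A_n = (5.6875 − 1×1)×0.375 = 1.7578 in² (U = 1.0, A_e = A_n). φR_n = 0.75 × 70 × 1.7578 = 92.3 kips.
Block shear: shear path 1×[2.125+2×2.5625] = 1×7.25 in, A_gv = 2.7188, A_nv = 1×(7.25 − 2.5×1)×0.375 = 1.7813 in²; tension to near edge: (1.5625 − 0.5×1)×0.375 = 0.39844 in². R_n = min(0.6×70×1.7813, 0.6×50×2.7188) + 1.0×70×0.39844 = min(74.815, 81.564) + 27.891 = 102.71 kips. φR_n = 0.75 × 102.71 = 77.0 kips.
Governing: min(113.6, 115.9, 92.3, 77.0) = 77.0 kips → block shear.

77.0 kips (block shear governs)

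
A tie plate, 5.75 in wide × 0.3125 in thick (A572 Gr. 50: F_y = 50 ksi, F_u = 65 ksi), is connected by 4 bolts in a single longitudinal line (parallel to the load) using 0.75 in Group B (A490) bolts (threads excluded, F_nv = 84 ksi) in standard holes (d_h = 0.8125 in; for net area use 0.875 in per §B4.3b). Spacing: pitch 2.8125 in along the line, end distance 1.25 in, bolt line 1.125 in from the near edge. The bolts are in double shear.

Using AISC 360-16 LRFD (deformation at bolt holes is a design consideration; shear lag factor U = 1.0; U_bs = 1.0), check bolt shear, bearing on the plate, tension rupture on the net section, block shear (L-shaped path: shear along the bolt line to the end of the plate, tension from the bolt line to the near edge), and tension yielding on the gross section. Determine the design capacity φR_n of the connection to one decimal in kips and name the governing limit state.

Bolt shear: A_b = π(0.75)²/4 = 0.44179 in². φR_n = 0.75 × 84 × 0.44179 × 4 × 2 = 222.7 kips.
Bearing (0.3125 in plate, F_u = 65 ksi): end bolts L_c = 1.25 − 0.8125/2 = 0.84375, R_n = min(1.2×0.84375×0.3125×65, 2.4×0.75×0.3125×65) = 20.566 kips/bolt; interior L_c = 2.8125 − 0.8125 = 2, R_n = 36.563 kips/bolt. φR_n = 0.75 × (1×20.566 + 3×36.563) = 97.7 kips.
Tension rupture (net): A_n = (5.75 − 1×0.875)×0.3125 = 1.5234 in² (U = 1.0, A_e = A_n). φR_n = 0.75 × 65 × 1.5234 = 74.3 kips.
Block shear: shear path 1×[1.25+3×2.8125] = 1×9.6875 in, A_gv = 3.0273, A_nv = 1×(9.6875 − 3.5×0.875)×0.3125 = 2.0703 in²; tension to near edge: (1.125 − 0.5×0.875)×0.3125 = 0.21484 in². R_n = min(0.6×65×2.0703, 0.6×50×3.0273) + 1.0×65×0.21484 = min(80.742, 90.819) + 13.965 = 94.707 kips. φR_n = 0.75 × 94.707 = 71.0 kips.
Tension yield (gross): A_g = 5.75×0.3125 = 1.7969 in². φR_n = 0.90 × 50 × 1.7969 = 80.9 kips.
Governing: min(222.7, 97.7, 74.3, 71.0, 80.9) = 71.0 kips → block shear.

71.0 kips (block shear governs)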